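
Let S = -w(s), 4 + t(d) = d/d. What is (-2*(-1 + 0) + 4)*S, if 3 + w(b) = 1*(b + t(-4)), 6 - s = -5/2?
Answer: -15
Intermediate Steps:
t(d) = -3 (t(d) = -4 + d/d = -4 + 1 = -3)
s = 17/2 (s = 6 - (-5)/2 = 6 - 1*(-5/2) = 6 + 5/2 = 17/2 ≈ 8.5000)
w(b) = -6 + b (w(b) = -3 + 1*(b - 3) = -3 + 1*(-3 + b) = -3 + (-3 + b) = -6 + b)
S = -5/2 (S = -(-6 + 17/2) = -1*5/2 = -5/2 ≈ -2.5000)
(-2*(-1 + 0) + 4)*S = (-2*(-1 + 0) + 4)*(-5/2) = (-2*(-1) + 4)*(-5/2) = (2 + 4)*(-5/2) = 6*(-5/2) = -15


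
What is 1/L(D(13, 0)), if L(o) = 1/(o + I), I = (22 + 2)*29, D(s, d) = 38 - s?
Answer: 721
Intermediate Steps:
I = 696 (I = 24*29 = 696)
L(o) = 1/(696 + o) (L(o) = 1/(o + 696) = 1/(696 + o))
1/L(D(13, 0)) = 1/(1/(696 + (38 - 1*13))) = 1/(1/(696 + (38 - 13))) = 1/(1/(696 + 25)) = 1/(1/721) = 721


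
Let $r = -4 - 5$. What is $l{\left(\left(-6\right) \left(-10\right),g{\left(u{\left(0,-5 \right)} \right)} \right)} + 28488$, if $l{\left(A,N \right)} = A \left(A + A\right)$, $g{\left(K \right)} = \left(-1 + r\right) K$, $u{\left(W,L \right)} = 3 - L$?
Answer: $35688$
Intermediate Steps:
$r = -9$
$g{\left(K \right)} = - 10 K$ ($g{\left(K \right)} = \left(-1 - 9\right) K = - 10 K$)
$l{\left(A,N \right)} = 2 A^{2}$ ($l{\left(A,N \right)} = A 2 A = 2 A^{2}$)
$l{\left(\left(-6\right) \left(-10\right),g{\left(u{\left(0,-5 \right)} \right)} \right)} + 28488 = 2 \left(\left(-6\right) \left(-10\right)\right)^{2} + 28488 = 2 \cdot 60^{2} + 28488 = 2 \cdot 3600 + 28488 = 7200 + 28488 = 35688$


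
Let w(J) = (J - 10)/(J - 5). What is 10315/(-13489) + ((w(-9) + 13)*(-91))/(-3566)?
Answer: -38319823/96203548 ≈ -0.39832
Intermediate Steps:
w(J) = (-10 + J)/(-5 + J)
10315/(-13489) + ((w(-9) + 13)*(-91))/(-3566) = 10315/(-13489) + (((-10 - 9)/(-5 - 9) + 13)*(-91))/(-3566) = 10315*(-1/13489) + ((-19/(-14) + 13)*(-91))*(-1/3566) = -10315/13489 + ((-1/14*(-19) + 13)*(-91))*(-1/3566) = -10315/13489 + ((19/14 + 13)*(-91))*(-1/3566) = -10315/13489 + ((201/14)*(-91))*(-1/3566) = -10315/13489 - 2613/2*(-1/3566) = -10315/13489 + 2613/7132 = -38319823/96203548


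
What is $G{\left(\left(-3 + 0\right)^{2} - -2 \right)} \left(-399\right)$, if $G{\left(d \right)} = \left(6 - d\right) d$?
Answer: $21945$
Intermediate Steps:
$G{\left(d \right)} = d \left(6 - d\right)$
$G{\left(\left(-3 + 0\right)^{2} - -2 \right)} \left(-399\right) = \left(\left(-3 + 0\right)^{2} - -2\right) \left(6 - \left(\left(-3 + 0\right)^{2} - -2\right)\right) \left(-399\right) = \left(\left(-3\right)^{2} + 2\right) \left(6 - \left(\left(-3\right)^{2} + 2\right)\right) \left(-399\right) = \left(9 + 2\right) \left(6 - \left(9 + 2\right)\right) \left(-399\right) = 11 \left(6 - 11\right) \left(-399\right) = 11 \left(-5\right) \left(-399\right) = \left(-55\right) \left(-399\right) = 21945$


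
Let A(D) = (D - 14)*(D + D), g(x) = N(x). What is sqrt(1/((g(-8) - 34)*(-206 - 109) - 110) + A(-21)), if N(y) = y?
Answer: sqrt(3953712205)/1640 ≈ 38.341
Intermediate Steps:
g(x) = x
A(D) = 2*D*(-14 + D) (A(D) = (-14 + D)*(2*D) = 2*D*(-14 + D))
sqrt(1/((g(-8) - 34)*(-206 - 109) - 110) + A(-21)) = sqrt(1/((-8 - 34)*(-206 - 109) - 110) + 2*(-21)*(-14 - 21)) = sqrt(1/(-42*(-315) - 110) + 2*(-21)*(-35)) = sqrt(1/(13230 - 110) + 1470) = sqrt(1/13120 + 1470) = sqrt(19286401/13120) = sqrt(3953712205)/1640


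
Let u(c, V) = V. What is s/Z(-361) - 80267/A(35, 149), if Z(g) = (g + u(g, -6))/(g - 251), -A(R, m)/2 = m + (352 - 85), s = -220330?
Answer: -112159052731/305344 ≈ -3.6732e+5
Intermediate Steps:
A(R, m) = -534 - 2*m (A(R, m) = -2*(m + (352 - 85)) = -2*(m + 267) = -2*(267 + m) = -534 - 2*m)
Z(g) = (-6 + g)/(-251 + g) (Z(g) = (g - 6)/(g - 251) = (-6 + g)/(-251 + g))
s/Z(-361) - 80267/A(35, 149) = -220330*(-251 - 361)/(-6 - 361) - 80267/(-534 - 2*149) = -220330/(-367/(-612)) - 80267/(-534 - 298) = -220330/((-1/612*(-367))) - 80267/(-832) = -220330/367/612 - 80267*(-1/832) = -220330*612/367 + 80267/832 = -134841960/367 + 80267/832 = -112159052731/305344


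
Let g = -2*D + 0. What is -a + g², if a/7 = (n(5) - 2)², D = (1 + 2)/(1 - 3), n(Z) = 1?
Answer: 2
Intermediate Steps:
D = -3/2 (D = 3/(-2) = 3*(-½) = -3/2 ≈ -1.5000)
g = 3 (g = -2*(-3/2) + 0 = 3 + 0 = 3)
a = 7 (a = 7*(1 - 2)² = 7*(-1)² = 7*1 = 7)
-a + g² = -1*7 + 3² = -7 + 9 = 2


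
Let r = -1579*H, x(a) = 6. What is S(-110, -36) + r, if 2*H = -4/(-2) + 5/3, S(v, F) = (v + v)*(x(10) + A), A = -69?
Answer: 65791/6 ≈ 10965.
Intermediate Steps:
S(v, F) = -126*v (S(v, F) = (v + v)*(6 - 69) = (2*v)*(-63) = -126*v)
H = 11/6 (H = (-4/(-2) + 5/3)/2 = (-4*(-½) + 5*(⅓))/2 = (2 + 5/3)/2 = (½)*(11/3) = 11/6 ≈ 1.8333)
r = -17369/6 (r = -1579*11/6 = -17369/6 ≈ -2894.8)
S(-110, -36) + r = -126*(-110) - 17369/6 = 13860 - 17369/6 = 65791/6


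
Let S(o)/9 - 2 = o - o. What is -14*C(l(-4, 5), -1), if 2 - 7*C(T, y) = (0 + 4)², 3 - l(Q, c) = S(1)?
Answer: 28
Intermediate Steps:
S(o) = 18 (S(o) = 18 + 9*(o - o) = 18 + 9*0 = 18 + 0 = 18)
l(Q, c) = -15 (l(Q, c) = 3 - 1*18 = 3 - 18 = -15)
C(T, y) = -2 (C(T, y) = 2/7 - (0 + 4)²/7 = 2/7 - ⅐*4² = 2/7 - ⅐*16 = 2/7 - 16/7 = -2)
-14*C(l(-4, 5), -1) = -14*(-2) = 28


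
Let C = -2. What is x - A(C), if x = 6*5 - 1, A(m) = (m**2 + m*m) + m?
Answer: 23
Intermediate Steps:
A(m) = m + 2*m**2 (A(m) = (m**2 + m**2) + m = 2*m**2 + m = m + 2*m**2)
x = 29 (x = 30 - 1 = 29)
x - A(C) = 29 - (-2)*(1 + 2*(-2)) = 29 - (-2)*(1 - 4) = 29 - (-2)*(-3) = 29 - 1*6 = 29 - 6 = 23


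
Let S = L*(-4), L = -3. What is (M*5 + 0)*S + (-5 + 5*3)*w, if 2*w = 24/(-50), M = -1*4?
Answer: -1212/5 ≈ -242.40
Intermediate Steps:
S = 12 (S = -3*(-4) = 12)
M = -4
w = -6/25 (w = (24/(-50))/2 = (24*(-1/50))/2 = (1/2)*(-12/25) = -6/25 ≈ -0.24000)
(M*5 + 0)*S + (-5 + 5*3)*w = (-4*5 + 0)*12 + (-5 + 5*3)*(-6/25) = (-20 + 0)*12 + (-5 + 15)*(-6/25) = -20*12 + 10*(-6/25) = -240 - 12/5 = -1212/5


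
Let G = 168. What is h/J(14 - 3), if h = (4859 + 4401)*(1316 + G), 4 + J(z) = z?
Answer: 1963120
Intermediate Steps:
J(z) = -4 + z
h = 13741840 (h = (4859 + 4401)*(1316 + 168) = 9260*1484 = 13741840)
h/J(14 - 3) = 13741840/(-4 + (14 - 3)) = 13741840/(-4 + 11) = 13741840/7 = 13741840*(1/7) = 1963120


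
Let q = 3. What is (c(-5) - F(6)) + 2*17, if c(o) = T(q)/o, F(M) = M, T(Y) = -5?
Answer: 29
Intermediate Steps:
c(o) = -5/o
(c(-5) - F(6)) + 2*17 = (-5/(-5) - 1*6) + 2*17 = (-5*(-⅕) - 6) + 34 = (1 - 6) + 34 = -5 + 34 = 29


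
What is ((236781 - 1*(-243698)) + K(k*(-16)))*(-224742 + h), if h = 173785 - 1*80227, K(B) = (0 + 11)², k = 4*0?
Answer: -63047030400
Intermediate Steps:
k = 0
K(B) = 121 (K(B) = 11² = 121)
h = 93558 (h = 173785 - 80227 = 93558)
((236781 - 1*(-243698)) + K(k*(-16)))*(-224742 + h) = ((236781 - 1*(-243698)) + 121)*(-224742 + 93558) = ((236781 + 243698) + 121)*(-131184) = (480479 + 121)*(-131184) = 480600*(-131184) = -63047030400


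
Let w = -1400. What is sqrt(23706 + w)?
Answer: sqrt(22306) ≈ 149.35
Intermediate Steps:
sqrt(23706 + w) = sqrt(23706 - 1400) = sqrt(22306)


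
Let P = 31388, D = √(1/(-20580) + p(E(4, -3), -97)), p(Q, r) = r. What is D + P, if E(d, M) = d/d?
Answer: 31388 + I*√209607405/1470 ≈ 31388.0 + 9.8489*I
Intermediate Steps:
E(d, M) = 1
D = I*√209607405/1470 (D = √(1/(-20580) - 97) = √(-1/20580 - 97) = √(-1996261/20580) = I*√209607405/1470 ≈ 9.8489*I)
D + P = I*√209607405/1470 + 31388 = 31388 + I*√209607405/1470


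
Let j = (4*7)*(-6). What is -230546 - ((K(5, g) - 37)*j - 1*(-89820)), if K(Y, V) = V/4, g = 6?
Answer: -326330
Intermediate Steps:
K(Y, V) = V/4 (K(Y, V) = V*(¼) = V/4)
j = -168 (j = 28*(-6) = -168)
-230546 - ((K(5, g) - 37)*j - 1*(-89820)) = -230546 - (((¼)*6 - 37)*(-168) - 1*(-89820)) = -230546 - ((3/2 - 37)*(-168) + 89820) = -230546 - (-71/2*(-168) + 89820) = -230546 - (5964 + 89820) = -230546 - 1*95784 = -230546 - 95784 = -326330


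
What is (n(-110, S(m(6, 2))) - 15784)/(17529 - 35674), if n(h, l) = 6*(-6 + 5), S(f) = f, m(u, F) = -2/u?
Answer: 3158/3629 ≈ 0.87021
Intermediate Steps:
n(h, l) = -6 (n(h, l) = 6*(-1) = -6)
(n(-110, S(m(6, 2))) - 15784)/(17529 - 35674) = (-6 - 15784)/(17529 - 35674) = -15790/(-18145) = -15790*(-1/18145) = 3158/3629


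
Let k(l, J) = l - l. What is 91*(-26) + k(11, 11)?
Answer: -2366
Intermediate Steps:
k(l, J) = 0
91*(-26) + k(11, 11) = 91*(-26) + 0 = -2366 + 0 = -2366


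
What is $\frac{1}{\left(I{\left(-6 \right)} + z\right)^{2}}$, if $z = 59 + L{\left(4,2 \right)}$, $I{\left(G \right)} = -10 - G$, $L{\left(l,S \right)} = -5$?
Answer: $\frac{1}{2500} \approx 0.0004$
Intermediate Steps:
$z = 54$ ($z = 59 - 5 = 54$)
$\frac{1}{\left(I{\left(-6 \right)} + z\right)^{2}} = \frac{1}{\left(\left(-10 - -6\right) + 54\right)^{2}} = \frac{1}{\left(\left(-10 + 6\right) + 54\right)^{2}} = \frac{1}{\left(-4 + 54\right)^{2}} = \frac{1}{50^{2}} = \frac{1}{2500}$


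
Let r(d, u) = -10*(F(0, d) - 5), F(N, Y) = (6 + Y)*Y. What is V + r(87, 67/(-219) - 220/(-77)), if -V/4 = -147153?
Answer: 507752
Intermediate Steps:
F(N, Y) = Y*(6 + Y)
r(d, u) = 50 - 10*d*(6 + d) (r(d, u) = -10*(d*(6 + d) - 5) = -10*(-5 + d*(6 + d)) = 50 - 10*d*(6 + d))
V = 588612 (V = -4*(-147153) = 588612)
V + r(87, 67/(-219) - 220/(-77)) = 588612 + (50 - 10*87*(6 + 87)) = 588612 + (50 - 10*87*93) = 588612 + (50 - 80910) = 588612 - 80860 = 507752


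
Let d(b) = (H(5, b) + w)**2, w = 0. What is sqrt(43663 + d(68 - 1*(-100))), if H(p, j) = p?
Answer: 2*sqrt(10922) ≈ 209.02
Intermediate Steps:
d(b) = 25 (d(b) = (5 + 0)**2 = 5**2 = 25)
sqrt(43663 + d(68 - 1*(-100))) = sqrt(43663 + 25) = sqrt(43688) = 2*sqrt(10922)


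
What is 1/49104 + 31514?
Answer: 1547463457/49104 ≈ 31514.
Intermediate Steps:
1/49104 + 31514 = 1547463457/49104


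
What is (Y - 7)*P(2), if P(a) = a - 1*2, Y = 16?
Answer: 0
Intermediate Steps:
P(a) = -2 + a (P(a) = a - 2 = -2 + a)
(Y - 7)*P(2) = (16 - 7)*(-2 + 2) = 9*0 = 0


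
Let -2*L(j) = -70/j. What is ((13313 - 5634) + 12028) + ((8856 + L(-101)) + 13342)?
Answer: 4232370/101 ≈ 41905.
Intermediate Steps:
L(j) = 35/j (L(j) = -(-35)/j = 35/j)
((13313 - 5634) + 12028) + ((8856 + L(-101)) + 13342) = ((13313 - 5634) + 12028) + ((8856 + 35/(-101)) + 13342) = (7679 + 12028) + ((8856 + 35*(-1/101)) + 13342) = 19707 + ((8856 - 35/101) + 13342) = 19707 + (894421/101 + 13342) = 19707 + 2241963/101 = 4232370/101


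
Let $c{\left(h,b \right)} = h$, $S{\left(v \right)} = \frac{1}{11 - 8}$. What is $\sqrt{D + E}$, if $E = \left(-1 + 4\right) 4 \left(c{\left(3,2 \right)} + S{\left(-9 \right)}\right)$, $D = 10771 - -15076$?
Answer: $\sqrt{25887} \approx 160.89$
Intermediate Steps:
$S{\left(v \right)} = \frac{1}{3}$
$D = 25847$ ($D = 10771 + 15076 = 25847$)
$E = 40$ ($E = \left(-1 + 4\right) 4 \left(3 + \frac{1}{3}\right) = 3 \cdot 4 \cdot \frac{10}{3} = 12 \cdot \frac{10}{3} = 40$)
$\sqrt{D + E} = \sqrt{25847 + 40} = \sqrt{25887}$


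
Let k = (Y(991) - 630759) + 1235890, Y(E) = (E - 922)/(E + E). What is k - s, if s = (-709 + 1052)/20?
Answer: 11993357197/19820 ≈ 6.0511e+5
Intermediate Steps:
Y(E) = (-922 + E)/(2*E) (Y(E) = (-922 + E)/((2*E)) = (-922 + E)*(1/(2*E)) = (-922 + E)/(2*E))
s = 343/20 (s = (1/20)*343 = 343/20 ≈ 17.150)
k = 1199369711/1982 (k = ((½)*(-922 + 991)/991 - 630759) + 1235890 = ((½)*(1/991)*69 - 630759) + 1235890 = (69/1982 - 630759) + 1235890 = -1250164269/1982 + 1235890 = 1199369711/1982 ≈ 6.0513e+5)
k - s = 1199369711/1982 - 1*343/20 = 1199369711/1982 - 343/20 = 11993357197/19820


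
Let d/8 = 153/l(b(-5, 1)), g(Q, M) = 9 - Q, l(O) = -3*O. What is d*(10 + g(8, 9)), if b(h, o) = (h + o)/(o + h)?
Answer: -4488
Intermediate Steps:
b(h, o) = 1 (b(h, o) = (h + o)/(h + o) = 1)
d = -408 (d = 8*(153/((-3*1))) = 8*(153/(-3)) = 8*(153*(-⅓)) = 8*(-51) = -408)
d*(10 + g(8, 9)) = -408*(10 + (9 - 1*8)) = -408*(10 + (9 - 8)) = -408*(10 + 1) = -408*11 = -4488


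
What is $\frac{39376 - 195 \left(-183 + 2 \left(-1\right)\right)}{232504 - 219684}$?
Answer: $\frac{75451}{12820} \approx 5.8854$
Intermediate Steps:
$\frac{39376 - 195 \left(-183 + 2 \left(-1\right)\right)}{232504 - 219684} = \frac{39376 - 195 \left(-183 - 2\right)}{12820} = \left(39376 - -36075\right) \frac{1}{12820} = \left(39376 + 36075\right) \frac{1}{12820} = 75451 \cdot \frac{1}{12820} = \frac{75451}{12820}$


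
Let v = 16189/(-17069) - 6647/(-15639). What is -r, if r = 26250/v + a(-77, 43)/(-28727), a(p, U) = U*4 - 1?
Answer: 1106025917069259/22053832808 ≈ 50151.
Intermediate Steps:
v = -10747856/20534007 (v = 16189*(-1/17069) - 6647*(-1/15639) = -16189/17069 + 6647/15639 = -10747856/20534007 ≈ -0.52342)
a(p, U) = -1 + 4*U (a(p, U) = 4*U - 1 = -1 + 4*U)
r = -1106025917069259/22053832808 (r = 26250/(-10747856/20534007) + (-1 + 4*43)/(-28727) = 26250*(-20534007/10747856) + (-1 + 172)*(-1/28727) = -38501263125/767704 + 171*(-1/28727) = -38501263125/767704 - 171/28727 = -1106025917069259/22053832808 ≈ -50151.)
-r = -1*(-1106025917069259/22053832808) = 1106025917069259/22053832808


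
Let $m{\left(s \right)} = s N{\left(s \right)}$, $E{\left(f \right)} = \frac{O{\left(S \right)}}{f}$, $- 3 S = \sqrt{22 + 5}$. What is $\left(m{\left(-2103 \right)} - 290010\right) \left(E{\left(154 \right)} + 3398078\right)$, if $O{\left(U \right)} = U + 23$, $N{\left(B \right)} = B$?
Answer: $\frac{2162605731736965}{154} - \frac{4132599 \sqrt{3}}{154} \approx 1.4043 \cdot 10^{13}$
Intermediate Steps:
$S = - \sqrt{3}$ ($S = - \frac{\sqrt{22 + 5}}{3} = - \frac{\sqrt{27}}{3} = - \frac{3 \sqrt{3}}{3} = - \sqrt{3} \approx -1.732$)
$O{\left(U \right)} = 23 + U$
$E{\left(f \right)} = \frac{23 - \sqrt{3}}{f}$
$m{\left(s \right)} = s^{2}$ ($m{\left(s \right)} = s s = s^{2}$)
$\left(m{\left(-2103 \right)} - 290010\right) \left(E{\left(154 \right)} + 3398078\right) = \left(\left(-2103\right)^{2} - 290010\right) \left(\frac{23 - \sqrt{3}}{154} + 3398078\right) = \left(4422609 - 290010\right) \left(\frac{23 - \sqrt{3}}{154} + 3398078\right) = 4132599 \left(\left(\frac{23}{154} - \frac{\sqrt{3}}{154}\right) + 3398078\right) = 4132599 \left(\frac{523304035}{154} - \frac{\sqrt{3}}{154}\right) = \frac{2162605731736965}{154} - \frac{4132599 \sqrt{3}}{154}$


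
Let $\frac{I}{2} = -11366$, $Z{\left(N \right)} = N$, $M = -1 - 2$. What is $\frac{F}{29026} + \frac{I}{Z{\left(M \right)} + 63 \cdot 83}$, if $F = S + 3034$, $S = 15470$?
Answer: $- \frac{140779282}{37922469} \approx -3.7123$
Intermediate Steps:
$M = -3$
$I = -22732$ ($I = 2 \left(-11366\right) = -22732$)
$F = 18504$ ($F = 15470 + 3034 = 18504$)
$\frac{F}{29026} + \frac{I}{Z{\left(M \right)} + 63 \cdot 83} = \frac{18504}{29026} - \frac{22732}{-3 + 63 \cdot 83} = 18504 \cdot \frac{1}{29026} - \frac{22732}{-3 + 5229} = \frac{9252}{14513} - \frac{22732}{5226} = \frac{9252}{14513} - \frac{11366}{2613} = - \frac{140779282}{37922469}$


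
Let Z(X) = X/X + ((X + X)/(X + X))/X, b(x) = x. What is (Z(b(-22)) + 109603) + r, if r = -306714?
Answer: -4336421/22 ≈ -1.9711e+5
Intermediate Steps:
Z(X) = 1 + 1/X (Z(X) = 1 + ((2*X)/((2*X)))/X = 1 + ((2*X)*(1/(2*X)))/X = 1 + 1/X)
(Z(b(-22)) + 109603) + r = ((1 - 22)/(-22) + 109603) - 306714 = (-1/22*(-21) + 109603) - 306714 = (21/22 + 109603) - 306714 = 2411287/22 - 306714 = -4336421/22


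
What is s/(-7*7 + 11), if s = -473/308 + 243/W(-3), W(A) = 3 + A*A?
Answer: -131/266 ≈ -0.49248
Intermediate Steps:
W(A) = 3 + A**2
s = 131/7 (s = -473/308 + 243/(3 + (-3)**2) = -473*1/308 + 243/(3 + 9) = -43/28 + 243/12 = -43/28 + 243*(1/12) = -43/28 + 81/4 = 131/7 ≈ 18.714)
s/(-7*7 + 11) = 131/(7*(-7*7 + 11)) = 131/(7*(-49 + 11)) = (131/7)/(-38) = (131/7)*(-1/38) = -131/266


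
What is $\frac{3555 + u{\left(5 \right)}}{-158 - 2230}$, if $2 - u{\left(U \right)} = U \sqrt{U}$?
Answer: $- \frac{3557}{2388} + \frac{5 \sqrt{5}}{2388} \approx -1.4848$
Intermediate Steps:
$u{\left(U \right)} = 2 - U^{\frac{3}{2}}$ ($u{\left(U \right)} = 2 - U \sqrt{U} = 2 - U^{\frac{3}{2}}$)
$\frac{3555 + u{\left(5 \right)}}{-158 - 2230} = \frac{3555 + \left(2 - 5^{\frac{3}{2}}\right)}{-158 - 2230} = \frac{3555 + \left(2 - 5 \sqrt{5}\right)}{-2388} = \left(3555 + \left(2 - 5 \sqrt{5}\right)\right) \left(- \frac{1}{2388}\right) = \left(3557 - 5 \sqrt{5}\right) \left(- \frac{1}{2388}\right) = - \frac{3557}{2388} + \frac{5 \sqrt{5}}{2388}$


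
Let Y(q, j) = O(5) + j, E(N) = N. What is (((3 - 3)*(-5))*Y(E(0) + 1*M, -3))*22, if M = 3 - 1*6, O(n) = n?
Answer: 0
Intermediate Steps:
M = -3 (M = 3 - 6 = -3)
Y(q, j) = 5 + j
(((3 - 3)*(-5))*Y(E(0) + 1*M, -3))*22 = (((3 - 3)*(-5))*(5 - 3))*22 = ((0*(-5))*2)*22 = (0*2)*22 = 0*22 = 0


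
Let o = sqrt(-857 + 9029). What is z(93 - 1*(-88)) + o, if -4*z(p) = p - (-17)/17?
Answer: -91/2 + 6*sqrt(227) ≈ 44.899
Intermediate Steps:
z(p) = -1/4 - p/4 (z(p) = -(p - (-17)/17)/4 = -(p - 1*(-1))/4 = -(p + 1)/4 = -(1 + p)/4 = -1/4 - p/4)
o = 6*sqrt(227) (o = sqrt(8172) = 6*sqrt(227) ≈ 90.399)
z(93 - 1*(-88)) + o = (-1/4 - (93 - 1*(-88))/4) + 6*sqrt(227) = (-1/4 - (93 + 88)/4) + 6*sqrt(227) = (-1/4 - 1/4*181) + 6*sqrt(227) = (-1/4 - 181/4) + 6*sqrt(227) = -91/2 + 6*sqrt(227)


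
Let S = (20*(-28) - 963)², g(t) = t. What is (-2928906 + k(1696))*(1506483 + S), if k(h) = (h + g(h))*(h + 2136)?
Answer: 38525025418856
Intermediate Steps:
k(h) = 2*h*(2136 + h) (k(h) = (h + h)*(h + 2136) = (2*h)*(2136 + h) = 2*h*(2136 + h))
S = 2319529 (S = (-560 - 963)² = (-1523)² = 2319529)
(-2928906 + k(1696))*(1506483 + S) = (-2928906 + 2*1696*(2136 + 1696))*(1506483 + 2319529) = (-2928906 + 2*1696*3832)*3826012 = (-2928906 + 12998144)*3826012 = 10069238*3826012 = 38525025418856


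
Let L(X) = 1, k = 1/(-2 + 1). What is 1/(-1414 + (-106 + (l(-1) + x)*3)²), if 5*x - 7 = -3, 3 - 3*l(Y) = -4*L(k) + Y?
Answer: 25/193134 ≈ 0.00012944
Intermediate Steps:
k = -1 (k = 1/(-1) = -1)
l(Y) = 7/3 - Y/3 (l(Y) = 1 - (-4*1 + Y)/3 = 1 - (-4 + Y)/3 = 1 + (4/3 - Y/3) = 7/3 - Y/3)
x = ⅘ (x = 7/5 + (⅕)*(-3) = 7/5 - ⅗ = ⅘ ≈ 0.80000)
1/(-1414 + (-106 + (l(-1) + x)*3)²) = 1/(-1414 + (-106 + ((7/3 - ⅓*(-1)) + ⅘)*3)²) = 1/(-1414 + (-106 + ((7/3 + ⅓) + ⅘)*3)²) = 1/(-1414 + (-106 + (8/3 + ⅘)*3)²) = 1/(-1414 + (-106 + (52/15)*3)²) = 1/(-1414 + (-106 + 52/5)²) = 1/(-1414 + (-478/5)²) = 1/(-1414 + 228484/25) = 1/(193134/25) = 25/193134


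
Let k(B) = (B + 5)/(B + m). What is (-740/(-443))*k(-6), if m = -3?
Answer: 740/3987 ≈ 0.18560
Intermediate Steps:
k(B) = (5 + B)/(-3 + B) (k(B) = (B + 5)/(B - 3) = (5 + B)/(-3 + B))
(-740/(-443))*k(-6) = (-740/(-443))*((5 - 6)/(-3 - 6)) = (-740*(-1/443))*(-1/(-9)) = 740*(-⅑*(-1))/443 = (740/443)*(⅑) = 740/3987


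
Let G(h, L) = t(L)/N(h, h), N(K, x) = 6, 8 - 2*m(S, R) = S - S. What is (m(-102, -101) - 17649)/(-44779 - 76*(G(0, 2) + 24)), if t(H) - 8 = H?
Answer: 52935/140189 ≈ 0.37760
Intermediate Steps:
m(S, R) = 4 (m(S, R) = 4 - (S - S)/2 = 4 - ½*0 = 4 + 0 = 4)
t(H) = 8 + H
G(h, L) = 4/3 + L/6 (G(h, L) = (8 + L)/6 = (8 + L)*(⅙) = 4/3 + L/6)
(m(-102, -101) - 17649)/(-44779 - 76*(G(0, 2) + 24)) = (4 - 17649)/(-44779 - 76*((4/3 + (⅙)*2) + 24)) = -17645/(-44779 - 76*((4/3 + ⅓) + 24)) = -17645/(-44779 - 76*(5/3 + 24)) = -17645/(-44779 - 76*77/3) = -17645/(-44779 - 5852/3) = -17645/(-140189/3) = -17645*(-3/140189) = 52935/140189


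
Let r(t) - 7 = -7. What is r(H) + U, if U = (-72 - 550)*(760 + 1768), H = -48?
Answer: -1572416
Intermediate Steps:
U = -1572416 (U = -622*2528 = -1572416)
r(t) = 0 (r(t) = 7 - 7 = 0)
r(H) + U = 0 - 1572416 = -1572416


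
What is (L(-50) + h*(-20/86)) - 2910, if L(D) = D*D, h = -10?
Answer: -17530/43 ≈ -407.67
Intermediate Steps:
L(D) = D²
(L(-50) + h*(-20/86)) - 2910 = ((-50)² - (-200)/86) - 2910 = (2500 - (-200)/86) - 2910 = (2500 - 10*(-10/43)) - 2910 = (2500 + 100/43) - 2910 = 107600/43 - 2910 = -17530/43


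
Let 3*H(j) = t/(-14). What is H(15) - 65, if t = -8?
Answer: -1361/21 ≈ -64.810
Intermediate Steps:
H(j) = 4/21 (H(j) = (-8/(-14))/3 = (-8*(-1/14))/3 = (1/3)*(4/7) = 4/21)
H(15) - 65 = 4/21 - 65 = -1361/21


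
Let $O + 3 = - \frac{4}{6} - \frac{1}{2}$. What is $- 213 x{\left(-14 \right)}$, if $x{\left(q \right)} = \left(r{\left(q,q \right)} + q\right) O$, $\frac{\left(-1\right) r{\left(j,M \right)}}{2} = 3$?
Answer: $-17750$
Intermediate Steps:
$r{\left(j,M \right)} = -6$ ($r{\left(j,M \right)} = \left(-2\right) 3 = -6$)
$O = - \frac{25}{6}$ ($O = -3 - \left(\frac{1}{2} + \frac{2}{3}\right) = -3 - \frac{7}{6} = - \frac{25}{6} \approx -4.1667$)
$x{\left(q \right)} = 25 - \frac{25 q}{6}$ ($x{\left(q \right)} = \left(-6 + q\right) \left(- \frac{25}{6}\right) = 25 - \frac{25 q}{6}$)
$- 213 x{\left(-14 \right)} = - 213 \left(25 - - \frac{175}{3}\right) = - 213 \left(25 + \frac{175}{3}\right) = \left(-213\right) \frac{250}{3} = -17750$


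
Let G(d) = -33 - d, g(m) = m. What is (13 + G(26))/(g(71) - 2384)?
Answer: 46/2313 ≈ 0.019888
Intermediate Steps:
(13 + G(26))/(g(71) - 2384) = (13 + (-33 - 1*26))/(71 - 2384) = (13 + (-33 - 26))/(-2313) = (13 - 59)*(-1/2313) = -46*(-1/2313) = 46/2313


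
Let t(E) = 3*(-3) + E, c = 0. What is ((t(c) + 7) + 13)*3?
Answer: 33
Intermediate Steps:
t(E) = -9 + E
((t(c) + 7) + 13)*3 = (((-9 + 0) + 7) + 13)*3 = ((-9 + 7) + 13)*3 = (-2 + 13)*3 = 11*3 = 33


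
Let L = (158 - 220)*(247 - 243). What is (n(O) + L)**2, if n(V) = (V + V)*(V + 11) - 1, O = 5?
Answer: 7921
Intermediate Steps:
L = -248 (L = -62*4 = -248)
n(V) = -1 + 2*V*(11 + V) (n(V) = (2*V)*(11 + V) - 1 = 2*V*(11 + V) - 1 = -1 + 2*V*(11 + V))
(n(O) + L)**2 = ((-1 + 2*5**2 + 22*5) - 248)**2 = ((-1 + 2*25 + 110) - 248)**2 = ((-1 + 50 + 110) - 248)**2 = (159 - 248)**2 = (-89)**2 = 7921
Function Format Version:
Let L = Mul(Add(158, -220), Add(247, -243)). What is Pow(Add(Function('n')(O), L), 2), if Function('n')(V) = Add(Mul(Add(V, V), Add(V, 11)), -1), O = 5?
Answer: 7921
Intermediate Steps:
L = -248 (L = Mul(-62, 4) = -248)
Function('n')(V) = Add(-1, Mul(2, V, Add(11, V))) (Function('n')(V) = Add(Mul(Mul(2, V), Add(11, V)), -1) = Add(Mul(2, V, Add(11, V)), -1) = Add(-1, Mul(2, V, Add(11, V))))
Pow(Add(Function('n')(O), L), 2) = Pow(Add(Add(-1, Mul(2, Pow(5, 2)), Mul(22, 5)), -248), 2) = Pow(Add(Add(-1, Mul(2, 25), 110), -248), 2) = Pow(Add(Add(-1, 50, 110), -248), 2) = Pow(Add(159, -248), 2) = Pow(-89, 2) = 7921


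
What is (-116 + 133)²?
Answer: 289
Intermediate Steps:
(-116 + 133)² = 17² = 289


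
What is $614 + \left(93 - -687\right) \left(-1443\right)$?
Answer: $-1124926$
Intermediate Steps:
$614 + \left(93 - -687\right) \left(-1443\right) = 614 + \left(93 + 687\right) \left(-1443\right) = 614 + 780 \left(-1443\right) = 614 - 1125540 = -1124926$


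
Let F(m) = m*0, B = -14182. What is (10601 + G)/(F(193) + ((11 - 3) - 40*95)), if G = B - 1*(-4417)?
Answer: -209/948 ≈ -0.22046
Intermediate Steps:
F(m) = 0
G = -9765 (G = -14182 - 1*(-4417) = -14182 + 4417 = -9765)
(10601 + G)/(F(193) + ((11 - 3) - 40*95)) = (10601 - 9765)/(0 + ((11 - 3) - 40*95)) = 836/(0 + (8 - 3800)) = 836/(0 - 3792) = 836/(-3792) = 836*(-1/3792) = -209/948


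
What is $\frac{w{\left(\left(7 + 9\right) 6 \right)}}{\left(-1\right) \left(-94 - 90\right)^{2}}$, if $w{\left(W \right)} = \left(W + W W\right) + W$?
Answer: $- \frac{147}{529} \approx -0.27788$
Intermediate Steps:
$w{\left(W \right)} = W^{2} + 2 W$ ($w{\left(W \right)} = \left(W + W^{2}\right) + W = W^{2} + 2 W$)
$\frac{w{\left(\left(7 + 9\right) 6 \right)}}{\left(-1\right) \left(-94 - 90\right)^{2}} = \frac{\left(7 + 9\right) 6 \left(2 + \left(7 + 9\right) 6\right)}{\left(-1\right) \left(-94 - 90\right)^{2}} = \frac{16 \cdot 6 \left(2 + 16 \cdot 6\right)}{\left(-1\right) \left(-184\right)^{2}} = \frac{96 \left(2 + 96\right)}{\left(-1\right) 33856} = \frac{96 \cdot 98}{-33856} = 9408 \left(- \frac{1}{33856}\right) = - \frac{147}{529}$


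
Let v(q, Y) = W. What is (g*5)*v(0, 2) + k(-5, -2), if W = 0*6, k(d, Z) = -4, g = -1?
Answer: -4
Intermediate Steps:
W = 0
v(q, Y) = 0
(g*5)*v(0, 2) + k(-5, -2) = -1*5*0 - 4 = -5*0 - 4 = 0 - 4 = -4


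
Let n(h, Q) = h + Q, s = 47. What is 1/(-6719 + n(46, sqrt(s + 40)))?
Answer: -6673/44528842 - sqrt(87)/44528842 ≈ -0.00015007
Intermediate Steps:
n(h, Q) = Q + h
1/(-6719 + n(46, sqrt(s + 40))) = 1/(-6719 + (sqrt(47 + 40) + 46)) = 1/(-6719 + (sqrt(87) + 46)) = 1/(-6719 + (46 + sqrt(87))) = 1/(-6673 + sqrt(87))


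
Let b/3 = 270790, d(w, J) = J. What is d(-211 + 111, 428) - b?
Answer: -811942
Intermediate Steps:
b = 812370 (b = 3*270790 = 812370)
d(-211 + 111, 428) - b = 428 - 1*812370 = 428 - 812370 = -811942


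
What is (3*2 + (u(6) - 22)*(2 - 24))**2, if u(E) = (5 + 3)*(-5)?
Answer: 1876900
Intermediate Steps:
u(E) = -40 (u(E) = 8*(-5) = -40)
(3*2 + (u(6) - 22)*(2 - 24))**2 = (3*2 + (-40 - 22)*(2 - 24))**2 = (6 - 62*(-22))**2 = (6 + 1364)**2 = 1370**2 = 1876900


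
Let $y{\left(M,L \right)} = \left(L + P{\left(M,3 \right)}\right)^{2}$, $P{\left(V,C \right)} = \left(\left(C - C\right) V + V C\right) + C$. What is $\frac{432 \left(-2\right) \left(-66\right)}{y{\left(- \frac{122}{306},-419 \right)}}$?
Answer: $\frac{148319424}{452710729} \approx 0.32763$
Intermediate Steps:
$P{\left(V,C \right)} = C + C V$ ($P{\left(V,C \right)} = \left(0 V + C V\right) + C = \left(0 + C V\right) + C = C V + C = C + C V$)
$y{\left(M,L \right)} = \left(3 + L + 3 M\right)^{2}$ ($y{\left(M,L \right)} = \left(L + 3 \left(1 + M\right)\right)^{2} = \left(L + \left(3 + 3 M\right)\right)^{2} = \left(3 + L + 3 M\right)^{2}$)
$\frac{432 \left(-2\right) \left(-66\right)}{y{\left(- \frac{122}{306},-419 \right)}} = \frac{432 \left(-2\right) \left(-66\right)}{\left(3 - 419 + 3 \left(- \frac{122}{306}\right)\right)^{2}} = \frac{\left(-864\right) \left(-66\right)}{\left(3 - 419 + 3 \left(\left(-122\right) \frac{1}{306}\right)\right)^{2}} = \frac{57024}{\left(3 - 419 + 3 \left(- \frac{61}{153}\right)\right)^{2}} = \frac{57024}{\left(3 - 419 - \frac{61}{51}\right)^{2}} = \frac{57024}{\left(- \frac{21277}{51}\right)^{2}} = \frac{57024}{\frac{452710729}{2601}} = 57024 \cdot \frac{2601}{452710729} = \frac{148319424}{452710729}$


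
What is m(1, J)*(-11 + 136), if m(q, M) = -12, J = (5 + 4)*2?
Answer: -1500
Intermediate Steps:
J = 18 (J = 9*2 = 18)
m(1, J)*(-11 + 136) = -12*(-11 + 136) = -12*125 = -1500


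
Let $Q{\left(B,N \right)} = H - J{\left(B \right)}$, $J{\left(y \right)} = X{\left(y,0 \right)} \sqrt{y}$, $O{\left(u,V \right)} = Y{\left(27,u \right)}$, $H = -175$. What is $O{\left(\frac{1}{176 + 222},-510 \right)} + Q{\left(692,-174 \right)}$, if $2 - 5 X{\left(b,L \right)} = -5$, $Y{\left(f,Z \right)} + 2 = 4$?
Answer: $-173 - \frac{14 \sqrt{173}}{5} \approx -209.83$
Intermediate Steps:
$Y{\left(f,Z \right)} = 2$ ($Y{\left(f,Z \right)} = -2 + 4 = 2$)
$X{\left(b,L \right)} = \frac{7}{5}$ ($X{\left(b,L \right)} = \frac{2}{5} - -1 = \frac{2}{5} + 1 = \frac{7}{5}$)
$O{\left(u,V \right)} = 2$
$J{\left(y \right)} = \frac{7 \sqrt{y}}{5}$
$Q{\left(B,N \right)} = -175 - \frac{7 \sqrt{B}}{5}$
$O{\left(\frac{1}{176 + 222},-510 \right)} + Q{\left(692,-174 \right)} = 2 - \left(175 + \frac{7 \sqrt{692}}{5}\right) = 2 - \left(175 + \frac{7 \cdot 2 \sqrt{173}}{5}\right) = 2 - \left(175 + \frac{14 \sqrt{173}}{5}\right) = -173 - \frac{14 \sqrt{173}}{5}$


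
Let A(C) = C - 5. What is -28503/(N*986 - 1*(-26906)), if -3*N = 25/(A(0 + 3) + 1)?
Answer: -85509/105368 ≈ -0.81153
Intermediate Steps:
A(C) = -5 + C
N = 25/3 (N = -25/(3*((-5 + (0 + 3)) + 1)) = -25/(3*((-5 + 3) + 1)) = -25/(3*(-2 + 1)) = -25/(3*(-1)) = -25*(-1)/3 = -⅓*(-25) = 25/3 ≈ 8.3333)
-28503/(N*986 - 1*(-26906)) = -28503/((25/3)*986 - 1*(-26906)) = -28503/(24650/3 + 26906) = -28503/105368/3 = -28503*3/105368 = -85509/105368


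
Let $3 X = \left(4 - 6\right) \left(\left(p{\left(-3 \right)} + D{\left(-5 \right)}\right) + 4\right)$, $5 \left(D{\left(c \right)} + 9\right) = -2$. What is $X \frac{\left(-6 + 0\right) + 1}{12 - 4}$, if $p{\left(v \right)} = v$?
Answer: $- \frac{7}{2} \approx -3.5$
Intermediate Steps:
$D{\left(c \right)} = - \frac{47}{5}$ ($D{\left(c \right)} = -9 + \frac{1}{5} \left(-2\right) = -9 - \frac{2}{5} = - \frac{47}{5}$)
$X = \frac{28}{5}$ ($X = \frac{\left(4 - 6\right) \left(\left(-3 - \frac{47}{5}\right) + 4\right)}{3} = \frac{\left(-2\right) \left(- \frac{62}{5} + 4\right)}{3} = \frac{\left(-2\right) \left(- \frac{42}{5}\right)}{3} = \frac{1}{3} \cdot \frac{84}{5} = \frac{28}{5} \approx 5.6$)
$X \frac{\left(-6 + 0\right) + 1}{12 - 4} = \frac{28 \frac{\left(-6 + 0\right) + 1}{12 - 4}}{5} = \frac{28 \frac{-6 + 1}{8}}{5} = \frac{28 \left(\left(-5\right) \frac{1}{8}\right)}{5} = \frac{28}{5} \left(- \frac{5}{8}\right) = - \frac{7}{2}$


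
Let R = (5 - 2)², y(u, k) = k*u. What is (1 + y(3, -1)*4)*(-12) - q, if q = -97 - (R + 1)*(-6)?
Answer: 169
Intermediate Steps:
R = 9 (R = 3² = 9)
q = -37 (q = -97 - (9 + 1)*(-6) = -97 - 10*(-6) = -97 - 1*(-60) = -97 + 60 = -37)
(1 + y(3, -1)*4)*(-12) - q = (1 - 1*3*4)*(-12) - 1*(-37) = (1 - 3*4)*(-12) + 37 = (1 - 12)*(-12) + 37 = -11*(-12) + 37 = 132 + 37 = 169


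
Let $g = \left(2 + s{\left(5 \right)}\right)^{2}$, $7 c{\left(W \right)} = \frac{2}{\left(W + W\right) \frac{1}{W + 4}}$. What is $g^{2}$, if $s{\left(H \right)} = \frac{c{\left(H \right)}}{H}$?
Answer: $\frac{16610312161}{937890625} \approx 17.71$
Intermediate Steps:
$c{\left(W \right)} = \frac{4 + W}{7 W}$ ($c{\left(W \right)} = \frac{2 \frac{1}{\left(W + W\right) \frac{1}{W + 4}}}{7} = \frac{2 \frac{1}{2 W \frac{1}{4 + W}}}{7} = \frac{2 \frac{4 + W}{2 W}}{7} = \frac{\frac{1}{W} \left(4 + W\right)}{7} = \frac{4 + W}{7 W}$)
$s{\left(H \right)} = \frac{4 + H}{7 H^{2}}$ ($s{\left(H \right)} = \frac{\frac{1}{7} \frac{1}{H} \left(4 + H\right)}{H} = \frac{4 + H}{7 H^{2}}$)
$g = \frac{128881}{30625}$ ($g = \left(2 + \frac{4 + 5}{7 \cdot 25}\right)^{2} = \left(2 + \frac{1}{7} \cdot \frac{1}{25} \cdot 9\right)^{2} = \left(2 + \frac{9}{175}\right)^{2} = \left(\frac{359}{175}\right)^{2} = \frac{128881}{30625} \approx 4.2084$)
$g^{2} = \left(\frac{128881}{30625}\right)^{2} = \frac{16610312161}{937890625}$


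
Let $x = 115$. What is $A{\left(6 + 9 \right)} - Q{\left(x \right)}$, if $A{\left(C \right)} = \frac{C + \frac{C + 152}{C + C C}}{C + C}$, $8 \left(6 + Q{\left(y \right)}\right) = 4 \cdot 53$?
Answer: $- \frac{143833}{7200} \approx -19.977$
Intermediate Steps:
$Q{\left(y \right)} = \frac{41}{2}$ ($Q{\left(y \right)} = -6 + \frac{4 \cdot 53}{8} = -6 + \frac{1}{8} \cdot 212 = -6 + \frac{53}{2} = \frac{41}{2}$)
$A{\left(C \right)} = \frac{C + \frac{152 + C}{C + C^{2}}}{2 C}$
$A{\left(6 + 9 \right)} - Q{\left(x \right)} = \frac{152 + \left(6 + 9\right) + \left(6 + 9\right)^{2} + \left(6 + 9\right)^{3}}{2 \left(6 + 9\right)^{2} \left(1 + \left(6 + 9\right)\right)} - \frac{41}{2} = \frac{152 + 15 + 15^{2} + 15^{3}}{2 \cdot 225 \left(1 + 15\right)} - \frac{41}{2} = \frac{1}{2} \cdot \frac{1}{225} \cdot \frac{1}{16} \left(152 + 15 + 225 + 3375\right) - \frac{41}{2} = \frac{1}{2} \cdot \frac{1}{225} \cdot \frac{1}{16} \cdot 3767 - \frac{41}{2} = \frac{3767}{7200} - \frac{41}{2} = - \frac{143833}{7200}$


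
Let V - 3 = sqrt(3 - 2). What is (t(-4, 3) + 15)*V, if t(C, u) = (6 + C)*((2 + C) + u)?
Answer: 68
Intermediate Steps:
t(C, u) = (6 + C)*(2 + C + u)
V = 4 (V = 3 + sqrt(3 - 2) = 3 + sqrt(1) = 3 + 1 = 4)
(t(-4, 3) + 15)*V = ((12 + (-4)**2 + 6*3 + 8*(-4) - 4*3) + 15)*4 = ((12 + 16 + 18 - 32 - 12) + 15)*4 = (2 + 15)*4 = 17*4 = 68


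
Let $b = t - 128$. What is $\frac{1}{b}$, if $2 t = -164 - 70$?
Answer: $- \frac{1}{245} \approx -0.0040816$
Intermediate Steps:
$t = -117$ ($t = \frac{-164 - 70}{2} = \frac{1}{2} \left(-234\right) = -117$)
$b = -245$ ($b = -117 - 128 = -245$)
$\frac{1}{b} = \frac{1}{-245} = - \frac{1}{245}$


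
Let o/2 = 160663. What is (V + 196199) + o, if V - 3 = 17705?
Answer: 535233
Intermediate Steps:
o = 321326 (o = 2*160663 = 321326)
V = 17708 (V = 3 + 17705 = 17708)
(V + 196199) + o = (17708 + 196199) + 321326 = 213907 + 321326 = 535233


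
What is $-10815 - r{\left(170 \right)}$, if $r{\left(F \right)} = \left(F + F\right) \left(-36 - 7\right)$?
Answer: $3805$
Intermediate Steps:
$r{\left(F \right)} = - 86 F$ ($r{\left(F \right)} = 2 F \left(-43\right) = - 86 F$)
$-10815 - r{\left(170 \right)} = -10815 - \left(-86\right) 170 = -10815 - -14620 = -10815 + 14620 = 3805$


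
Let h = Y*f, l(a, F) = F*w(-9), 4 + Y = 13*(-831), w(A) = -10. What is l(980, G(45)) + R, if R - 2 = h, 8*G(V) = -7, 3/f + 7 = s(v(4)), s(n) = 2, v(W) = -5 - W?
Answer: 129899/20 ≈ 6495.0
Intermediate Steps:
Y = -10807 (Y = -4 + 13*(-831) = -4 - 10803 = -10807)
f = -⅗ (f = 3/(-7 + 2) = 3/(-5) = 3*(-⅕) = -⅗ ≈ -0.60000)
G(V) = -7/8 (G(V) = (⅛)*(-7) = -7/8)
l(a, F) = -10*F (l(a, F) = F*(-10) = -10*F)
h = 32421/5 (h = -10807*(-⅗) = 32421/5 ≈ 6484.2)
R = 32431/5 (R = 2 + 32421/5 = 32431/5 ≈ 6486.2)
l(980, G(45)) + R = -10*(-7/8) + 32431/5 = 35/4 + 32431/5 = 129899/20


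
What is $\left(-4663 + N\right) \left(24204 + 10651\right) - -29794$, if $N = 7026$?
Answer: $82392159$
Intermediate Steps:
$\left(-4663 + N\right) \left(24204 + 10651\right) - -29794 = \left(-4663 + 7026\right) \left(24204 + 10651\right) - -29794 = 2363 \cdot 34855 + 29794 = 82362365 + 29794 = 82392159$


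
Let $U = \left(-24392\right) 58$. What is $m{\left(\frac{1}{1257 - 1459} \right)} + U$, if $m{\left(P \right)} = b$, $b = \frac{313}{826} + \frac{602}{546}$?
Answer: $- \frac{45574257779}{32214} \approx -1.4147 \cdot 10^{6}$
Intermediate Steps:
$b = \frac{47725}{32214}$ ($b = 313 \cdot \frac{1}{826} + 602 \cdot \frac{1}{546} = \frac{313}{826} + \frac{43}{39} = \frac{47725}{32214} \approx 1.4815$)
$m{\left(P \right)} = \frac{47725}{32214}$
$U = -1414736$
$m{\left(\frac{1}{1257 - 1459} \right)} + U = \frac{47725}{32214} - 1414736 = - \frac{45574257779}{32214}$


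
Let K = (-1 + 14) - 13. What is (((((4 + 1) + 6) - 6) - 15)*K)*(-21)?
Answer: 0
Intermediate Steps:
K = 0 (K = 13 - 13 = 0)
(((((4 + 1) + 6) - 6) - 15)*K)*(-21) = (((((4 + 1) + 6) - 6) - 15)*0)*(-21) = ((((5 + 6) - 6) - 15)*0)*(-21) = (((11 - 6) - 15)*0)*(-21) = ((5 - 15)*0)*(-21) = -10*0*(-21) = 0*(-21) = 0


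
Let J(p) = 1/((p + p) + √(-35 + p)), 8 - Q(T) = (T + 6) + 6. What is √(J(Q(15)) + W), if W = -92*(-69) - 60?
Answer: √((238943 - 18864*I*√6)/(38 - 3*I*√6)) ≈ 79.297 - 0.e-5*I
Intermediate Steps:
Q(T) = -4 - T (Q(T) = 8 - ((T + 6) + 6) = 8 - ((6 + T) + 6) = 8 - (12 + T) = 8 + (-12 - T) = -4 - T)
J(p) = 1/(√(-35 + p) + 2*p) (J(p) = 1/(2*p + √(-35 + p)) = 1/(√(-35 + p) + 2*p))
W = 6288 (W = 6348 - 60 = 6288)
√(J(Q(15)) + W) = √(1/(√(-35 + (-4 - 1*15)) + 2*(-4 - 1*15)) + 6288) = √(1/(√(-35 + (-4 - 15)) + 2*(-4 - 15)) + 6288) = √(1/(√(-35 - 19) + 2*(-19)) + 6288) = √(1/(√(-54) - 38) + 6288) = √(1/(3*I*√6 - 38) + 6288) = √(1/(-38 + 3*I*√6) + 6288) = √(6288 + 1/(-38 + 3*I*√6))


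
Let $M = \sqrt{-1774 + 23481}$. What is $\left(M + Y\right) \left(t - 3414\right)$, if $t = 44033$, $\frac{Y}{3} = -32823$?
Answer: $-3999712311 + 284333 \sqrt{443} \approx -3.9937 \cdot 10^{9}$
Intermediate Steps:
$Y = -98469$ ($Y = 3 \left(-32823\right) = -98469$)
$M = 7 \sqrt{443}$ ($M = \sqrt{21707} = 7 \sqrt{443} \approx 147.33$)
$\left(M + Y\right) \left(t - 3414\right) = \left(7 \sqrt{443} - 98469\right) \left(44033 - 3414\right) = \left(-98469 + 7 \sqrt{443}\right) 40619 = -3999712311 + 284333 \sqrt{443}$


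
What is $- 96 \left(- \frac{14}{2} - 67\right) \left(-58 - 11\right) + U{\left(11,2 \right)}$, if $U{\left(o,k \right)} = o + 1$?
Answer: $-490164$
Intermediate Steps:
$U{\left(o,k \right)} = 1 + o$
$- 96 \left(- \frac{14}{2} - 67\right) \left(-58 - 11\right) + U{\left(11,2 \right)} = - 96 \left(- \frac{14}{2} - 67\right) \left(-58 - 11\right) + \left(1 + 11\right) = - 96 \left(\left(-14\right) \frac{1}{2} - 67\right) \left(-69\right) + 12 = - 96 \left(-7 - 67\right) \left(-69\right) + 12 = - 96 \left(\left(-74\right) \left(-69\right)\right) + 12 = \left(-96\right) 5106 + 12 = -490176 + 12 = -490164$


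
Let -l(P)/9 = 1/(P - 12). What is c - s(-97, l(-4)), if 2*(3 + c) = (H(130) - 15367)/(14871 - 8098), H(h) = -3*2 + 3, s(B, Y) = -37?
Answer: 222597/6773 ≈ 32.865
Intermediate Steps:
l(P) = -9/(-12 + P) (l(P) = -9/(P - 12) = -9/(-12 + P))
H(h) = -3 (H(h) = -6 + 3 = -3)
c = -28004/6773 (c = -3 + ((-3 - 15367)/(14871 - 8098))/2 = -3 + (-15370/6773)/2 = -3 + (-15370*1/6773)/2 = -3 + (½)*(-15370/6773) = -3 - 7685/6773 = -28004/6773 ≈ -4.1347)
c - s(-97, l(-4)) = -28004/6773 - 1*(-37) = -28004/6773 + 37 = 222597/6773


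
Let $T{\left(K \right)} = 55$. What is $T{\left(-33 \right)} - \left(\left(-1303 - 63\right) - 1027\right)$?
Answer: $2448$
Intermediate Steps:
$T{\left(-33 \right)} - \left(\left(-1303 - 63\right) - 1027\right) = 55 - \left(\left(-1303 - 63\right) - 1027\right) = 55 - \left(-1366 - 1027\right) = 55 - -2393 = 55 + 2393 = 2448$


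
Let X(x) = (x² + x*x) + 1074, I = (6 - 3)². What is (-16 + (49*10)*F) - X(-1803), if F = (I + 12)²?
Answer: -6286618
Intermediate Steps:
I = 9 (I = 3² = 9)
X(x) = 1074 + 2*x² (X(x) = (x² + x²) + 1074 = 2*x² + 1074 = 1074 + 2*x²)
F = 441 (F = (9 + 12)² = 21² = 441)
(-16 + (49*10)*F) - X(-1803) = (-16 + (49*10)*441) - (1074 + 2*(-1803)²) = (-16 + 490*441) - (1074 + 2*3250809) = (-16 + 216090) - (1074 + 6501618) = 216074 - 1*6502692 = 216074 - 6502692 = -6286618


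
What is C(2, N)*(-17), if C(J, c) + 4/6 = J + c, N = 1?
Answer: -119/3 ≈ -39.667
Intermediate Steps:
C(J, c) = -⅔ + J + c (C(J, c) = -⅔ + (J + c) = -⅔ + J + c)
C(2, N)*(-17) = (-⅔ + 2 + 1)*(-17) = (7/3)*(-17) = -119/3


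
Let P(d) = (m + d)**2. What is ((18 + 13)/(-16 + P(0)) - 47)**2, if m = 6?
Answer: 826281/400 ≈ 2065.7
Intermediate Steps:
P(d) = (6 + d)**2
((18 + 13)/(-16 + P(0)) - 47)**2 = ((18 + 13)/(-16 + (6 + 0)**2) - 47)**2 = (31/(-16 + 6**2) - 47)**2 = (31/(-16 + 36) - 47)**2 = (31/20 - 47)**2 = (-909/20)**2 = 826281/400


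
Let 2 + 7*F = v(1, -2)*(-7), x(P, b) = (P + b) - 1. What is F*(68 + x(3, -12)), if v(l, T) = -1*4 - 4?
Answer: 3132/7 ≈ 447.43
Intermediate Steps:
v(l, T) = -8 (v(l, T) = -4 - 4 = -8)
x(P, b) = -1 + P + b
F = 54/7 (F = -2/7 + (-8*(-7))/7 = -2/7 + (⅐)*56 = -2/7 + 8 = 54/7 ≈ 7.7143)
F*(68 + x(3, -12)) = 54*(68 + (-1 + 3 - 12))/7 = 54*(68 - 10)/7 = (54/7)*58 = 3132/7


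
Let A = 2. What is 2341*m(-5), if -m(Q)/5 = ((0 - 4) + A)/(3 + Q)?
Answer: -11705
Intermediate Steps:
m(Q) = 10/(3 + Q) (m(Q) = -5*((0 - 4) + 2)/(3 + Q) = -5*(-4 + 2)/(3 + Q) = -(-10)/(3 + Q) = 10/(3 + Q))
2341*m(-5) = 2341*(10/(3 - 5)) = 2341*(10/(-2)) = 2341*(10*(-½)) = 2341*(-5) = -11705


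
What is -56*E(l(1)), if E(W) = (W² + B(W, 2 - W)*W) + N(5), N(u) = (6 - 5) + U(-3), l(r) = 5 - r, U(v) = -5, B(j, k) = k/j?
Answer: -560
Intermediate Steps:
N(u) = -4 (N(u) = (6 - 5) - 5 = 1 - 5 = -4)
E(W) = -2 + W² - W (E(W) = (W² + ((2 - W)/W)*W) - 4 = (W² + (2 - W)) - 4 = (2 + W² - W) - 4 = -2 + W² - W)
-56*E(l(1)) = -56*(-2 + (5 - 1*1)² - (5 - 1*1)) = -56*(-2 + (5 - 1)² - (5 - 1)) = -56*(-2 + 4² - 1*4) = -56*(-2 + 16 - 4) = -56*10 = -560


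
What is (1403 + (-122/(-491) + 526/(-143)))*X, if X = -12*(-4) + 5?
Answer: 5208205007/70213 ≈ 74177.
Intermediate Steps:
X = 53 (X = 48 + 5 = 53)
(1403 + (-122/(-491) + 526/(-143)))*X = (1403 + (-122/(-491) + 526/(-143)))*53 = (1403 + (-122*(-1/491) + 526*(-1/143)))*53 = (1403 + (122/491 - 526/143))*53 = (1403 - 240820/70213)*53 = (98268019/70213)*53 = 5208205007/70213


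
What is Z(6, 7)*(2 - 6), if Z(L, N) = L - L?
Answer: 0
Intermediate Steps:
Z(L, N) = 0
Z(6, 7)*(2 - 6) = 0*(2 - 6) = 0*(-4) = 0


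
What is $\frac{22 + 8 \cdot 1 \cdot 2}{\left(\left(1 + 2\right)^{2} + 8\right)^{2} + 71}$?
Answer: $\frac{19}{180} \approx 0.10556$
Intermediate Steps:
$\frac{22 + 8 \cdot 1 \cdot 2}{\left(\left(1 + 2\right)^{2} + 8\right)^{2} + 71} = \frac{22 + 8 \cdot 2}{\left(3^{2} + 8\right)^{2} + 71} = \frac{22 + 16}{\left(9 + 8\right)^{2} + 71} = \frac{38}{17^{2} + 71} = \frac{38}{289 + 71} = \frac{38}{360} = 38 \cdot \frac{1}{360} = \frac{19}{180}$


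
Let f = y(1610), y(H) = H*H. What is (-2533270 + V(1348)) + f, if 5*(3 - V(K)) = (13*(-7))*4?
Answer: 294529/5 ≈ 58906.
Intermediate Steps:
y(H) = H**2
V(K) = 379/5 (V(K) = 3 - 13*(-7)*4/5 = 3 - (-91)*4/5 = 3 - 1/5*(-364) = 3 + 364/5 = 379/5)
f = 2592100 (f = 1610**2 = 2592100)
(-2533270 + V(1348)) + f = (-2533270 + 379/5) + 2592100 = -12665971/5 + 2592100 = 294529/5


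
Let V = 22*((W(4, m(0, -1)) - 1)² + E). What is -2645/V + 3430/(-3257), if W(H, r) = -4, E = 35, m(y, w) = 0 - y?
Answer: -2628473/859848 ≈ -3.0569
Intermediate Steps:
m(y, w) = -y
V = 1320 (V = 22*((-4 - 1)² + 35) = 22*((-5)² + 35) = 22*(25 + 35) = 22*60 = 1320)
-2645/V + 3430/(-3257) = -2645/1320 + 3430/(-3257) = -2645*1/1320 + 3430*(-1/3257) = -529/264 - 3430/3257 = -2628473/859848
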